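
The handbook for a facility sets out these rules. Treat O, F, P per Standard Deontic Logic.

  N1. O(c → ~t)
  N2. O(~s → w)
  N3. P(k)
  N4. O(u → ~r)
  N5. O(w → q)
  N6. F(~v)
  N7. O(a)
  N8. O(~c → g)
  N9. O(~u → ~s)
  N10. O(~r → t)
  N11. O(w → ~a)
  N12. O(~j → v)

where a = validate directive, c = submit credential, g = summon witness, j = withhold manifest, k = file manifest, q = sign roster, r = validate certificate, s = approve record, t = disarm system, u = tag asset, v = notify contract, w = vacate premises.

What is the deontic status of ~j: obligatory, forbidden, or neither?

Neither

Premise 12 is O(~j → v); even if O(v) held, inferring O(~j) would be affirming the consequent — invalid.
No premise or chain of K-axiom applications forces O(~j), and none forces O(j). So ~j is neither obligatory nor forbidden under these norms.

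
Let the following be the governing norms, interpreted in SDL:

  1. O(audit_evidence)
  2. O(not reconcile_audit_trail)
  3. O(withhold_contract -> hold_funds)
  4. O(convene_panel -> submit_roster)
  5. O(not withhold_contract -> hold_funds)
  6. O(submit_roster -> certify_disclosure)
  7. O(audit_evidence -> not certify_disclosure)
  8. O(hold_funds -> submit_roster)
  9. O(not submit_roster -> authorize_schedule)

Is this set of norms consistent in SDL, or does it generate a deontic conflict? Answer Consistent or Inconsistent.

Inconsistent

By case analysis on not withhold_contract: premise 5 gives O(not withhold_contract -> hold_funds) and premise 3 gives O(withhold_contract -> hold_funds), so O(hold_funds) either way.
Applying K to premise 8 (O(hold_funds -> submit_roster)) and O(hold_funds) yields O(submit_roster).
With premise 6, O(submit_roster -> certify_disclosure), the K-axiom yields O(certify_disclosure).
The contrapositive of premise 7 (O(audit_evidence -> not certify_disclosure)) is O(certify_disclosure -> not audit_evidence), and O(certify_disclosure) is already established, so O(not audit_evidence).
However, premise 1 gives O(audit_evidence).
We now have both O(not audit_evidence) and O(audit_evidence) — audit_evidence is simultaneously obligatory and forbidden, violating the D-axiom.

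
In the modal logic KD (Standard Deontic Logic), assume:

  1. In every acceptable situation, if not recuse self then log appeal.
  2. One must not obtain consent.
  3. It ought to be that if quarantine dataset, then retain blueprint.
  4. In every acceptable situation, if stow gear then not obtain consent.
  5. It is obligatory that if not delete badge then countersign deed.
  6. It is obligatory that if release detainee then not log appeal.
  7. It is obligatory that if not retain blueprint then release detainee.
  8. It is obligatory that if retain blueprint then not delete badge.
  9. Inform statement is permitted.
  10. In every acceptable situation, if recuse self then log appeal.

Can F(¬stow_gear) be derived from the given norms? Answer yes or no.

No

Premise 4 is O(stow_gear → ¬obtain_consent); even if O(¬obtain_consent) held, inferring O(stow_gear) would be affirming the consequent — invalid.
No other premise forces O(stow_gear). An ideal world satisfying every premise can still have ¬stow_gear true, so F(¬stow_gear) is not derivable.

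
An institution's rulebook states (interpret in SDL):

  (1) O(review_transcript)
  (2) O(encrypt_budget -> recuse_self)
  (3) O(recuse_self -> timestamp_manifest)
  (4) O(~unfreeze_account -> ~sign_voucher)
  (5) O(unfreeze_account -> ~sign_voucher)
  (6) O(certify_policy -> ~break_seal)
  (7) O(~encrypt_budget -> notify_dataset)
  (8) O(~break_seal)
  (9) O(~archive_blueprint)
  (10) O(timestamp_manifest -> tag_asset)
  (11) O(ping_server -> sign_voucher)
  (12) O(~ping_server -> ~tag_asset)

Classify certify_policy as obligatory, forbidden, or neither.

Premise 6 is O(certify_policy -> ~break_seal); even if O(~break_seal) held, inferring O(certify_policy) would be affirming the consequent — invalid.
No premise or chain of K-axiom applications forces O(certify_policy), and none forces O(~certify_policy). So certify_policy is neither obligatory nor forbidden under these norms.

Neither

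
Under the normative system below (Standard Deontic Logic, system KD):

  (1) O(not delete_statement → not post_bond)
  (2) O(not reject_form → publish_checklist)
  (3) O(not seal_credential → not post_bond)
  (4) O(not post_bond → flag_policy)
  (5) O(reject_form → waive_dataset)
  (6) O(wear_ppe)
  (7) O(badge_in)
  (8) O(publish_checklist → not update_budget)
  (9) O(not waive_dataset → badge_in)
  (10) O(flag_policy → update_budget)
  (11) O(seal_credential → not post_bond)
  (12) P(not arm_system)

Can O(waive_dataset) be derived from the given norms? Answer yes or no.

Premises 11 and 3 cover both cases: O(seal_credential → not post_bond) and O(not seal_credential → not post_bond). Since seal_credential ∨ not seal_credential is a tautology, O(not post_bond) follows.
Premise 4 is O(not post_bond → flag_policy); since O(not post_bond), deontic closure gives O(flag_policy).
Applying K to premise 10 (O(flag_policy → update_budget)) and O(flag_policy) yields O(update_budget).
Premise 8, O(publish_checklist → not update_budget), contraposes to O(update_budget → not publish_checklist); with O(update_budget) we get O(not publish_checklist).
Premise 2, O(not reject_form → publish_checklist), contraposes to O(not publish_checklist → reject_form); with O(not publish_checklist) we get O(reject_form).
Applying K to premise 5 (O(reject_form → waive_dataset)) and O(reject_form) yields O(waive_dataset).
Premises 1, 6, 7, 9, 12 do not contribute to this derivation.
So O(waive_dataset) follows.

Yes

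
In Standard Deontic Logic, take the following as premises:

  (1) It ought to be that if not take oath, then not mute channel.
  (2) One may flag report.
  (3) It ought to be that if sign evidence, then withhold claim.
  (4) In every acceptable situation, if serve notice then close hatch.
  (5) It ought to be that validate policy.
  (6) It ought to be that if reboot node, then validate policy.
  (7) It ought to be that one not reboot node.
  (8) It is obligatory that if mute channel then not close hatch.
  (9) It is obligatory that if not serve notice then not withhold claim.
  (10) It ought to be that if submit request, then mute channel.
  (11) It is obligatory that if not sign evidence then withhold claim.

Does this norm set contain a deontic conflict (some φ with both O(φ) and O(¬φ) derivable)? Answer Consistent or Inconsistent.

Consistent

Premise 6 is O(reboot_node → validate_policy); even if O(validate_policy) held, inferring O(reboot_node) would be affirming the consequent — invalid.
So O(reboot_node) is not derivable, and the apparent clash with O(¬reboot_node) does not arise.
A world satisfying every obligation exists (e.g. close_hatch=true, flag_report=false, mute_channel=false, reboot_node=false, serve_notice=true, sign_evidence=false, submit_request=false, take_oath=false, validate_policy=true, withhold_claim=true); no atom is both obligatory and forbidden, so the set is consistent.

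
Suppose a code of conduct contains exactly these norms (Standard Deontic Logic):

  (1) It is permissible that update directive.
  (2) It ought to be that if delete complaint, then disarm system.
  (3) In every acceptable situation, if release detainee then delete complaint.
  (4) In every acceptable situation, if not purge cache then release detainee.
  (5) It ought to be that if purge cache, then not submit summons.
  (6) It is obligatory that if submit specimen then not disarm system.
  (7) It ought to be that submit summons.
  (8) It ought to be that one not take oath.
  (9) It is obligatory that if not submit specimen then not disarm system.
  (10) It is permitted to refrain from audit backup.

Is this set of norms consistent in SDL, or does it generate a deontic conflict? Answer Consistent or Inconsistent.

Premises 9 and 6 are O(¬submit_specimen → ¬disarm_system) and O(submit_specimen → ¬disarm_system); every ideal world satisfies ¬submit_specimen or submit_specimen, so in either case ¬disarm_system holds — hence O(¬disarm_system).
Premise 2, O(delete_complaint → disarm_system), contraposes to O(¬disarm_system → ¬delete_complaint); with O(¬disarm_system) we get O(¬delete_complaint).
Premise 3 is O(release_detainee → delete_complaint); contrapositively O(¬delete_complaint → ¬release_detainee). Since O(¬delete_complaint) holds, K gives O(¬release_detainee).
Premise 4 is O(¬purge_cache → release_detainee); contrapositively O(¬release_detainee → purge_cache). Since O(¬release_detainee) holds, K gives O(purge_cache).
Applying K to premise 5 (O(purge_cache → ¬submit_summons)) and O(purge_cache) yields O(¬submit_summons).
But premise 7 directly asserts O(submit_summons).
We now have both O(¬submit_summons) and O(submit_summons) — submit_summons is simultaneously obligatory and forbidden, violating the D-axiom.

Inconsistent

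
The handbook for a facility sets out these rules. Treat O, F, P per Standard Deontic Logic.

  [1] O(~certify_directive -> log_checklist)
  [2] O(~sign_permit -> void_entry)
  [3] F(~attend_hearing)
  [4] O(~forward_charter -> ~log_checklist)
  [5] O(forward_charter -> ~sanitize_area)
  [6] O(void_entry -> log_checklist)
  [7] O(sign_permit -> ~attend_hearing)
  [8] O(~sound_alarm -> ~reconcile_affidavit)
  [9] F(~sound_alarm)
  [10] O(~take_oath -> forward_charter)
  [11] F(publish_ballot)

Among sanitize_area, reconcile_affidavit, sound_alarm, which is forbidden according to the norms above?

sanitize_area

Premise 3, F(~attend_hearing), is equivalent to O(attend_hearing).
The contrapositive of premise 7 (O(sign_permit -> ~attend_hearing)) is O(attend_hearing -> ~sign_permit), and O(attend_hearing) is already established, so O(~sign_permit).
With premise 2, O(~sign_permit -> void_entry), the K-axiom yields O(void_entry).
From O(void_entry) and premise 6, O(void_entry -> log_checklist), we obtain O(log_checklist).
The contrapositive of premise 4 (O(~forward_charter -> ~log_checklist)) is O(log_checklist -> forward_charter), and O(log_checklist) is already established, so O(forward_charter).
From O(forward_charter) and premise 5, O(forward_charter -> ~sanitize_area), we obtain O(~sanitize_area).
So O(~sanitize_area) holds, i.e. sanitize_area is forbidden. None of the other listed options is forbidden under the premises.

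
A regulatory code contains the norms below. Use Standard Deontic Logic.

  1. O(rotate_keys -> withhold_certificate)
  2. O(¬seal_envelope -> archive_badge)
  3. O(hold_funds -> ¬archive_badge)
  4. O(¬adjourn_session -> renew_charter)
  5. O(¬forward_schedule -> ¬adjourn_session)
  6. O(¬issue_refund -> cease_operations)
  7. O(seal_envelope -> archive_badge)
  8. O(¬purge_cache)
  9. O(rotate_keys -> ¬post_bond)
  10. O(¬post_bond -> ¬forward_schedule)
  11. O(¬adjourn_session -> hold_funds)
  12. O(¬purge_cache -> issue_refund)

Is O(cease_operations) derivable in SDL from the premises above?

Premise 6 is O(¬issue_refund -> cease_operations), but O(¬issue_refund) is not derivable from the premises, so it does not yield O(cease_operations).
No other premise forces O(cease_operations). An ideal world satisfying every premise can still have cease_operations false, so O(cease_operations) is not derivable.

No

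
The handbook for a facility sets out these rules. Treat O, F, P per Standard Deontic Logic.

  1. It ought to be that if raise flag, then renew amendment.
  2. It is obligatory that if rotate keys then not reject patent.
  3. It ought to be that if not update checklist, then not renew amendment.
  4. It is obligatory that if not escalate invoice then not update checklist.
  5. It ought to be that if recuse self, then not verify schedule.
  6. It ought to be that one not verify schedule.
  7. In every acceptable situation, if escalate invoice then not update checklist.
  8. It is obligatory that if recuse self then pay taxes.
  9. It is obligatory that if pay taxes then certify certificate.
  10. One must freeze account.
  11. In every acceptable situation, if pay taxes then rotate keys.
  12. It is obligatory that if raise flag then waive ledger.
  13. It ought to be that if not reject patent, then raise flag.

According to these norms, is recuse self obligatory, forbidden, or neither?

Forbidden

By case analysis on escalate_invoice: premise 7 gives O(escalate_invoice → ¬update_checklist) and premise 4 gives O(¬escalate_invoice → ¬update_checklist), so O(¬update_checklist) either way.
From O(¬update_checklist) and premise 3, O(¬update_checklist → ¬renew_amendment), we obtain O(¬renew_amendment).
Premise 1, O(raise_flag → renew_amendment), contraposes to O(¬renew_amendment → ¬raise_flag); with O(¬renew_amendment) we get O(¬raise_flag).
The contrapositive of premise 13 (O(¬reject_patent → raise_flag)) is O(¬raise_flag → reject_patent), and O(¬raise_flag) is already established, so O(reject_patent).
The contrapositive of premise 2 (O(rotate_keys → ¬reject_patent)) is O(reject_patent → ¬rotate_keys), and O(reject_patent) is already established, so O(¬rotate_keys).
Premise 11 is O(pay_taxes → rotate_keys); contrapositively O(¬rotate_keys → ¬pay_taxes). Since O(¬rotate_keys) holds, K gives O(¬pay_taxes).
Premise 8, O(recuse_self → pay_taxes), contraposes to O(¬pay_taxes → ¬recuse_self); with O(¬pay_taxes) we get O(¬recuse_self).
Premises 5, 6, 9, 10, 12 do not contribute to this derivation.
Thus O(¬recuse_self), which is F(recuse_self): recuse_self is forbidden.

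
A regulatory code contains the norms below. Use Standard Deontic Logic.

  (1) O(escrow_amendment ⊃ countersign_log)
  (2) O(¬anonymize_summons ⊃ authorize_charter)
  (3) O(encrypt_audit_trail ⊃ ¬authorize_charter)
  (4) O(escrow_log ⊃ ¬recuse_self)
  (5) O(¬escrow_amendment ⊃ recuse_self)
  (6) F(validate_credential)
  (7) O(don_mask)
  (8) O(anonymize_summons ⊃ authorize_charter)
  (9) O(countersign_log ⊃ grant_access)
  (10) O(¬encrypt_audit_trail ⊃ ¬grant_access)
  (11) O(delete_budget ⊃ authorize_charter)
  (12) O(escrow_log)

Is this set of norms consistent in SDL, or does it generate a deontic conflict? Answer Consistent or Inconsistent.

Inconsistent

By case analysis on ¬anonymize_summons: premise 2 gives O(¬anonymize_summons ⊃ authorize_charter) and premise 8 gives O(anonymize_summons ⊃ authorize_charter), so O(authorize_charter) either way.
Premise 3 is O(encrypt_audit_trail ⊃ ¬authorize_charter); contrapositively O(authorize_charter ⊃ ¬encrypt_audit_trail). Since O(authorize_charter) holds, K gives O(¬encrypt_audit_trail).
Premise 10 is O(¬encrypt_audit_trail ⊃ ¬grant_access); since O(¬encrypt_audit_trail), deontic closure gives O(¬grant_access).
The contrapositive of premise 9 (O(countersign_log ⊃ grant_access)) is O(¬grant_access ⊃ ¬countersign_log), and O(¬grant_access) is already established, so O(¬countersign_log).
The contrapositive of premise 1 (O(escrow_amendment ⊃ countersign_log)) is O(¬countersign_log ⊃ ¬escrow_amendment), and O(¬countersign_log) is already established, so O(¬escrow_amendment).
Applying K to premise 5 (O(¬escrow_amendment ⊃ recuse_self)) and O(¬escrow_amendment) yields O(recuse_self).
The contrapositive of premise 4 (O(escrow_log ⊃ ¬recuse_self)) is O(recuse_self ⊃ ¬escrow_log), and O(recuse_self) is already established, so O(¬escrow_log).
However, premise 12 gives O(escrow_log).
We now have both O(¬escrow_log) and O(escrow_log) — escrow_log is simultaneously obligatory and forbidden, violating the D-axiom.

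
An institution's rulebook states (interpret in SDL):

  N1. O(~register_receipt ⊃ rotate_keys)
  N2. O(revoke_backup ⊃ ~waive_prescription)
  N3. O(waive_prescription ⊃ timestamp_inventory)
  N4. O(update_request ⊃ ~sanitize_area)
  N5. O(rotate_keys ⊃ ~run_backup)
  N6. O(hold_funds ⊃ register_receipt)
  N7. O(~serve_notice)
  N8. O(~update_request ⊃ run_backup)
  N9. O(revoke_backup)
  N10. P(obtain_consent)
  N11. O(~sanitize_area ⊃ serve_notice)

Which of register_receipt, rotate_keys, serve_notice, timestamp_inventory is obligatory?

register_receipt

Premise 7 states O(~serve_notice) outright.
The contrapositive of premise 11 (O(~sanitize_area ⊃ serve_notice)) is O(~serve_notice ⊃ sanitize_area), and O(~serve_notice) is already established, so O(sanitize_area).
Premise 4, O(update_request ⊃ ~sanitize_area), contraposes to O(sanitize_area ⊃ ~update_request); with O(sanitize_area) we get O(~update_request).
With premise 8, O(~update_request ⊃ run_backup), the K-axiom yields O(run_backup).
Premise 5 is O(rotate_keys ⊃ ~run_backup); contrapositively O(run_backup ⊃ ~rotate_keys). Since O(run_backup) holds, K gives O(~rotate_keys).
Premise 1, O(~register_receipt ⊃ rotate_keys), contraposes to O(~rotate_keys ⊃ register_receipt); with O(~rotate_keys) we get O(register_receipt).
So O(register_receipt) holds — register_receipt is obligatory. None of the other listed options is made obligatory by any chain of premises.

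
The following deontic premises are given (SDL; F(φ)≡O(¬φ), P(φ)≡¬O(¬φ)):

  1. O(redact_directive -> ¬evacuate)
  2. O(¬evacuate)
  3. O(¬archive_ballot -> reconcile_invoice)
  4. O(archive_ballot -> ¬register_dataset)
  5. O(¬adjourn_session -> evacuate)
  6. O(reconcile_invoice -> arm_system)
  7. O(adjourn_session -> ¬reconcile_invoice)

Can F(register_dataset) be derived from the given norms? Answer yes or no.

Premise 2 gives O(¬evacuate).
Premise 5, O(¬adjourn_session -> evacuate), contraposes to O(¬evacuate -> adjourn_session); with O(¬evacuate) we get O(adjourn_session).
From O(adjourn_session) and premise 7, O(adjourn_session -> ¬reconcile_invoice), we obtain O(¬reconcile_invoice).
Premise 3 is O(¬archive_ballot -> reconcile_invoice); contrapositively O(¬reconcile_invoice -> archive_ballot). Since O(¬reconcile_invoice) holds, K gives O(archive_ballot).
With premise 4, O(archive_ballot -> ¬register_dataset), the K-axiom yields O(¬register_dataset).
Premises 1, 6 do not contribute to this derivation.
So O(¬register_dataset) holds, i.e. F(register_dataset). The claim follows.

Yes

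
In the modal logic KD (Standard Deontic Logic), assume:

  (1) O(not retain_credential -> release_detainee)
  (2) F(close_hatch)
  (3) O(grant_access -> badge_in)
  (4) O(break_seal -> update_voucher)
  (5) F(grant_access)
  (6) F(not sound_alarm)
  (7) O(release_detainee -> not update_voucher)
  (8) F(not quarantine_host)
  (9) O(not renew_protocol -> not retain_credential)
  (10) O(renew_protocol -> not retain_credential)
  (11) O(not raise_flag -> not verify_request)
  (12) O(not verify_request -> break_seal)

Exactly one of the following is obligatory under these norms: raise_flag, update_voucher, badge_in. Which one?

raise_flag

Premises 9 and 10 are O(not renew_protocol -> not retain_credential) and O(renew_protocol -> not retain_credential); every ideal world satisfies not renew_protocol or renew_protocol, so in either case not retain_credential holds — hence O(not retain_credential).
Premise 1 is O(not retain_credential -> release_detainee); since O(not retain_credential), deontic closure gives O(release_detainee).
Applying K to premise 7 (O(release_detainee -> not update_voucher)) and O(release_detainee) yields O(not update_voucher).
The contrapositive of premise 4 (O(break_seal -> update_voucher)) is O(not update_voucher -> not break_seal), and O(not update_voucher) is already established, so O(not break_seal).
Premise 12 is O(not verify_request -> break_seal); contrapositively O(not break_seal -> verify_request). Since O(not break_seal) holds, K gives O(verify_request).
Premise 11, O(not raise_flag -> not verify_request), contraposes to O(verify_request -> raise_flag); with O(verify_request) we get O(raise_flag).
So O(raise_flag) holds — raise_flag is obligatory. None of the other listed options is made obligatory by any chain of premises.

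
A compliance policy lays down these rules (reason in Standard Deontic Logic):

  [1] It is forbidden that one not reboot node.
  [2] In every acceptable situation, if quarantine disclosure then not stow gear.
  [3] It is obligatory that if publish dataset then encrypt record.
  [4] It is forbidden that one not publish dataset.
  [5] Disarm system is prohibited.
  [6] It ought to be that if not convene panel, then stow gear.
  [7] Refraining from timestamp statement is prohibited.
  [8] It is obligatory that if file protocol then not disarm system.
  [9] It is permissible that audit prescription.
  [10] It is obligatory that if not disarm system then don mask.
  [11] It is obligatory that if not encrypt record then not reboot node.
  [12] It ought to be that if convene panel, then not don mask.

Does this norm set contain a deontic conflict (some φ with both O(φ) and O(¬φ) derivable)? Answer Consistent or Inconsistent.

Consistent

Premise 11 is O(¬encrypt_record → ¬reboot_node), but O(¬encrypt_record) is not derivable from the premises, so it does not yield O(¬reboot_node).
So O(¬reboot_node) is not derivable, and the apparent clash with O(reboot_node) does not arise.
A world satisfying every obligation exists (e.g. audit_prescription=false, convene_panel=false, disarm_system=false, don_mask=true, encrypt_record=true, file_protocol=false, publish_dataset=true, quarantine_disclosure=false, reboot_node=true, stow_gear=true, timestamp_statement=true); no atom is both obligatory and forbidden, so the set is consistent.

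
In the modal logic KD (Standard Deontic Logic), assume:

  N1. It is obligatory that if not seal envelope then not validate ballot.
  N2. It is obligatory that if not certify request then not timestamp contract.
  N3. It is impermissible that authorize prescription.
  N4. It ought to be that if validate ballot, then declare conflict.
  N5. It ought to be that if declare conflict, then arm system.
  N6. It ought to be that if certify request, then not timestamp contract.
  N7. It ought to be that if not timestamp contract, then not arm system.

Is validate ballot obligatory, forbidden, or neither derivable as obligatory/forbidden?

Forbidden

Premises 2 and 6 are O(¬certify_request → ¬timestamp_contract) and O(certify_request → ¬timestamp_contract); every ideal world satisfies ¬certify_request or certify_request, so in either case ¬timestamp_contract holds — hence O(¬timestamp_contract).
With premise 7, O(¬timestamp_contract → ¬arm_system), the K-axiom yields O(¬arm_system).
The contrapositive of premise 5 (O(declare_conflict → arm_system)) is O(¬arm_system → ¬declare_conflict), and O(¬arm_system) is already established, so O(¬declare_conflict).
Premise 4 is O(validate_ballot → declare_conflict); contrapositively O(¬declare_conflict → ¬validate_ballot). Since O(¬declare_conflict) holds, K gives O(¬validate_ballot).
Premises 1, 3 do not contribute to this derivation.
Thus O(¬validate_ballot), which is F(validate_ballot): validate_ballot is forbidden.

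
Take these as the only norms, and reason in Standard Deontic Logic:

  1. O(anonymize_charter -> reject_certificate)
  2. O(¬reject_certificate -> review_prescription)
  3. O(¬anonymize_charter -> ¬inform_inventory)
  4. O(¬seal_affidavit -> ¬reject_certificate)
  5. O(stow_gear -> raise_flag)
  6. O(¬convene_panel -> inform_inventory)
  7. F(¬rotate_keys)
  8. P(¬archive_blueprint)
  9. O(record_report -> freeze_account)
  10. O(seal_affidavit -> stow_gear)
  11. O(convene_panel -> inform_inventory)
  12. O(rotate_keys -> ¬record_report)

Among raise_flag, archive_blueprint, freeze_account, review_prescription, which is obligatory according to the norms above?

raise_flag

Premises 11 and 6 are O(convene_panel -> inform_inventory) and O(¬convene_panel -> inform_inventory); every ideal world satisfies convene_panel or ¬convene_panel, so in either case inform_inventory holds — hence O(inform_inventory).
Premise 3 is O(¬anonymize_charter -> ¬inform_inventory); contrapositively O(inform_inventory -> anonymize_charter). Since O(inform_inventory) holds, K gives O(anonymize_charter).
Applying K to premise 1 (O(anonymize_charter -> reject_certificate)) and O(anonymize_charter) yields O(reject_certificate).
Premise 4 is O(¬seal_affidavit -> ¬reject_certificate); contrapositively O(reject_certificate -> seal_affidavit). Since O(reject_certificate) holds, K gives O(seal_affidavit).
Applying K to premise 10 (O(seal_affidavit -> stow_gear)) and O(seal_affidavit) yields O(stow_gear).
With premise 5, O(stow_gear -> raise_flag), the K-axiom yields O(raise_flag).
So O(raise_flag) holds — raise_flag is obligatory. None of the other listed options is made obligatory by any chain of premises.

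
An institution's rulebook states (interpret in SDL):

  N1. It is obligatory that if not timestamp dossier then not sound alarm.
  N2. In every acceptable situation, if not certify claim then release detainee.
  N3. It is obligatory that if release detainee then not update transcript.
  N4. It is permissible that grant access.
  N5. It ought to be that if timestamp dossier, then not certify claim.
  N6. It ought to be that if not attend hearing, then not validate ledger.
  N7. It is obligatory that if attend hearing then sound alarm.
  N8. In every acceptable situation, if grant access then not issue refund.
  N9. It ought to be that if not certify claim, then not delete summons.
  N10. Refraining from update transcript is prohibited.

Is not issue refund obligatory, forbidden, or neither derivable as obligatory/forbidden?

Neither

Premise 8 is O(grant_access → ¬issue_refund), but O(grant_access) is not derivable from the premises (the permission P(grant_access) asserts only ¬O(¬grant_access), not O(grant_access)), so it does not yield O(¬issue_refund).
No premise or chain of K-axiom applications forces O(¬issue_refund), and none forces O(issue_refund). So ¬issue_refund is neither obligatory nor forbidden under these norms.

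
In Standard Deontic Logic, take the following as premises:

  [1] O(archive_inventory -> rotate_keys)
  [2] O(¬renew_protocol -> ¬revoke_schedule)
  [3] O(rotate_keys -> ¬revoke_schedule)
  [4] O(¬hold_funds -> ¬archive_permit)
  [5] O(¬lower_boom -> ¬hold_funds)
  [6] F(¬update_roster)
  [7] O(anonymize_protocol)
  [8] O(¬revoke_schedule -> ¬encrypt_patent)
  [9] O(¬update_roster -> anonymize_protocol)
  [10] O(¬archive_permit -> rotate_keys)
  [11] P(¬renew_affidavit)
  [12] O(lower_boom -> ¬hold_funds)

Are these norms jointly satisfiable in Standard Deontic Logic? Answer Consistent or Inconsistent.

Premise 9 is O(¬update_roster -> anonymize_protocol); even if O(anonymize_protocol) held, inferring O(¬update_roster) would be affirming the consequent — invalid.
So O(¬update_roster) is not derivable, and the apparent clash with O(update_roster) does not arise.
A world satisfying every obligation exists (e.g. anonymize_protocol=true, archive_inventory=false, archive_permit=false, encrypt_patent=false, hold_funds=false, lower_boom=false, renew_affidavit=false, renew_protocol=false, revoke_schedule=false, rotate_keys=true, update_roster=true); no atom is both obligatory and forbidden, so the set is consistent.

Consistent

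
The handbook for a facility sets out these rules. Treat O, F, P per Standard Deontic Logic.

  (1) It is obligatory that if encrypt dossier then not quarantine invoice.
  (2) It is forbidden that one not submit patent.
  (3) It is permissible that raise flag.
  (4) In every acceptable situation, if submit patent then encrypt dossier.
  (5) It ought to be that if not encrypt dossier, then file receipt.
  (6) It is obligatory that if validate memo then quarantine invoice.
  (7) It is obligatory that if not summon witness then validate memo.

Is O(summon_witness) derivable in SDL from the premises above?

Yes

F(¬submit_patent) at premise 2 means O(submit_patent).
Applying K to premise 4 (O(submit_patent → encrypt_dossier)) and O(submit_patent) yields O(encrypt_dossier).
With premise 1, O(encrypt_dossier → ¬quarantine_invoice), the K-axiom yields O(¬quarantine_invoice).
Premise 6 is O(validate_memo → quarantine_invoice); contrapositively O(¬quarantine_invoice → ¬validate_memo). Since O(¬quarantine_invoice) holds, K gives O(¬validate_memo).
Premise 7, O(¬summon_witness → validate_memo), contraposes to O(¬validate_memo → summon_witness); with O(¬validate_memo) we get O(summon_witness).
Premises 3, 5 do not contribute to this derivation.
So O(summon_witness) follows.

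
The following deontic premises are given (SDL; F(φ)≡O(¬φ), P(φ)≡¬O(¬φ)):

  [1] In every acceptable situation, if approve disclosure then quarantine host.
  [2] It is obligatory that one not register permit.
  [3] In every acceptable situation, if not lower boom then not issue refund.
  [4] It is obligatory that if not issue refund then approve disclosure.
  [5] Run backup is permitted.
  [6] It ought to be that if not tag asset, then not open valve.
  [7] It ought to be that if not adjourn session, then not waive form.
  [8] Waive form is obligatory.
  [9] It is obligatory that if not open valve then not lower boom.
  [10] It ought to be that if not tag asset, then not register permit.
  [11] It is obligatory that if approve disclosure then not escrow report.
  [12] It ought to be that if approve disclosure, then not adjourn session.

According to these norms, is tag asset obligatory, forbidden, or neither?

From premise 8 we have O(waive_form).
Premise 7 is O(¬adjourn_session → ¬waive_form); contrapositively O(waive_form → adjourn_session). Since O(waive_form) holds, K gives O(adjourn_session).
Premise 12 is O(approve_disclosure → ¬adjourn_session); contrapositively O(adjourn_session → ¬approve_disclosure). Since O(adjourn_session) holds, K gives O(¬approve_disclosure).
Premise 4, O(¬issue_refund → approve_disclosure), contraposes to O(¬approve_disclosure → issue_refund); with O(¬approve_disclosure) we get O(issue_refund).
Premise 3, O(¬lower_boom → ¬issue_refund), contraposes to O(issue_refund → lower_boom); with O(issue_refund) we get O(lower_boom).
The contrapositive of premise 9 (O(¬open_valve → ¬lower_boom)) is O(lower_boom → open_valve), and O(lower_boom) is already established, so O(open_valve).
Premise 6, O(¬tag_asset → ¬open_valve), contraposes to O(open_valve → tag_asset); with O(open_valve) we get O(tag_asset).
Premises 1, 2, 5, 10, 11 do not contribute to this derivation.
Hence tag_asset is obligatory.

Obligatory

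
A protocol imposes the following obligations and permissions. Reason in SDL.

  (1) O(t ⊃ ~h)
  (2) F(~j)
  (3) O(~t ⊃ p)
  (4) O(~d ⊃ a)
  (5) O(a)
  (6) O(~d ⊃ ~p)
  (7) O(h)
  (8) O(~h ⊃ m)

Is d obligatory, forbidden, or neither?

Premise 7 states O(h) outright.
Premise 1, O(t ⊃ ~h), contraposes to O(h ⊃ ~t); with O(h) we get O(~t).
Applying K to premise 3 (O(~t ⊃ p)) and O(~t) yields O(p).
The contrapositive of premise 6 (O(~d ⊃ ~p)) is O(p ⊃ d), and O(p) is already established, so O(d).
Premises 2, 4, 5, 8 do not contribute to this derivation.
Hence d is obligatory.

Obligatory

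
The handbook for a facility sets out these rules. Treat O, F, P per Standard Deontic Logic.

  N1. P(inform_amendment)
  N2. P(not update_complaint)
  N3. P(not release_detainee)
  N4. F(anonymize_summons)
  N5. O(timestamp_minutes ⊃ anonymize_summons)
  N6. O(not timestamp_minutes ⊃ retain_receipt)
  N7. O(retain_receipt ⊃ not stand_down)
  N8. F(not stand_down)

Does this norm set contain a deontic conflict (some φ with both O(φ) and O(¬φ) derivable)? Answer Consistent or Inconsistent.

Premise 8, F(not stand_down), is equivalent to O(stand_down).
Premise 7 is O(retain_receipt ⊃ not stand_down); contrapositively O(stand_down ⊃ not retain_receipt). Since O(stand_down) holds, K gives O(not retain_receipt).
The contrapositive of premise 6 (O(not timestamp_minutes ⊃ retain_receipt)) is O(not retain_receipt ⊃ timestamp_minutes), and O(not retain_receipt) is already established, so O(timestamp_minutes).
From O(timestamp_minutes) and premise 5, O(timestamp_minutes ⊃ anonymize_summons), we obtain O(anonymize_summons).
But premise 4, F(anonymize_summons), means O(not anonymize_summons).
We now have both O(anonymize_summons) and O(not anonymize_summons) — anonymize_summons is simultaneously obligatory and forbidden, violating the D-axiom.

Inconsistent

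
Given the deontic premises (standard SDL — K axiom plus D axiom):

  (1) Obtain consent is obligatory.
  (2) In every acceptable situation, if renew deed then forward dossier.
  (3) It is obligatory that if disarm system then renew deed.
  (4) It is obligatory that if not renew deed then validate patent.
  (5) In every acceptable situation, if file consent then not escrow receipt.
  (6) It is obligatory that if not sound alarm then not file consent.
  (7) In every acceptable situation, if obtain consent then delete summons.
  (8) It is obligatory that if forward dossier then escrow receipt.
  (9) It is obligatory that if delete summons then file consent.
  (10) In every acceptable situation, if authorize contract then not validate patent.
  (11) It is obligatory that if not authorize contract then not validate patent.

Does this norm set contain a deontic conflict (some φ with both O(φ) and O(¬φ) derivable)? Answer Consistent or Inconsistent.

Inconsistent

Premises 11 and 10 cover both cases: O(¬authorize_contract → ¬validate_patent) and O(authorize_contract → ¬validate_patent). Since ¬authorize_contract ∨ authorize_contract is a tautology, O(¬validate_patent) follows.
Premise 4, O(¬renew_deed → validate_patent), contraposes to O(¬validate_patent → renew_deed); with O(¬validate_patent) we get O(renew_deed).
From O(renew_deed) and premise 2, O(renew_deed → forward_dossier), we obtain O(forward_dossier).
From O(forward_dossier) and premise 8, O(forward_dossier → escrow_receipt), we obtain O(escrow_receipt).
The contrapositive of premise 5 (O(file_consent → ¬escrow_receipt)) is O(escrow_receipt → ¬file_consent), and O(escrow_receipt) is already established, so O(¬file_consent).
The contrapositive of premise 9 (O(delete_summons → file_consent)) is O(¬file_consent → ¬delete_summons), and O(¬file_consent) is already established, so O(¬delete_summons).
The contrapositive of premise 7 (O(obtain_consent → delete_summons)) is O(¬delete_summons → ¬obtain_consent), and O(¬delete_summons) is already established, so O(¬obtain_consent).
Yet premise 1 states O(obtain_consent).
We now have both O(¬obtain_consent) and O(obtain_consent) — obtain_consent is simultaneously obligatory and forbidden, violating the D-axiom.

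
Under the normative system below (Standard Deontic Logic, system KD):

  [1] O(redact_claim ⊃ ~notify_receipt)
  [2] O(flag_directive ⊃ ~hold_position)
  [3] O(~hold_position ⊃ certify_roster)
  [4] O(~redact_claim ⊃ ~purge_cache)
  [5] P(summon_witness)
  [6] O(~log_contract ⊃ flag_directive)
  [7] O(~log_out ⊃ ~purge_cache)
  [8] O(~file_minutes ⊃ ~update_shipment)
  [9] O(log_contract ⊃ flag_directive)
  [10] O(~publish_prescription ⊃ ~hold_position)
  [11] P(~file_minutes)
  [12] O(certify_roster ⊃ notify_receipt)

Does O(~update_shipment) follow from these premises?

Premise 8 is O(~file_minutes ⊃ ~update_shipment), but O(~file_minutes) is not derivable from the premises (the permission P(~file_minutes) asserts only ~O(file_minutes), not O(~file_minutes)), so it does not yield O(~update_shipment).
No other premise forces O(~update_shipment). An ideal world satisfying every premise can still have ~update_shipment false, so O(~update_shipment) is not derivable.

No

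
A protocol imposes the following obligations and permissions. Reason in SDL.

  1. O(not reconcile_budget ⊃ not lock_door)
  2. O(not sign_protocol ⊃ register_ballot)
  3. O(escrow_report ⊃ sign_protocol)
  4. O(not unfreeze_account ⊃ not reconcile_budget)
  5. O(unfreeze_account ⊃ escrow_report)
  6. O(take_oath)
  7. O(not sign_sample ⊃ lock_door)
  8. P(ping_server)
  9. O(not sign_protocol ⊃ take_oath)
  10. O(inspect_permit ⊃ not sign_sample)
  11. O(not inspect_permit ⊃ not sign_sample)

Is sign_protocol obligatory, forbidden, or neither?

Obligatory

By case analysis on inspect_permit: premise 10 gives O(inspect_permit ⊃ not sign_sample) and premise 11 gives O(not inspect_permit ⊃ not sign_sample), so O(not sign_sample) either way.
Premise 7 is O(not sign_sample ⊃ lock_door); since O(not sign_sample), deontic closure gives O(lock_door).
Premise 1 is O(not reconcile_budget ⊃ not lock_door); contrapositively O(lock_door ⊃ reconcile_budget). Since O(lock_door) holds, K gives O(reconcile_budget).
Premise 4 is O(not unfreeze_account ⊃ not reconcile_budget); contrapositively O(reconcile_budget ⊃ unfreeze_account). Since O(reconcile_budget) holds, K gives O(unfreeze_account).
With premise 5, O(unfreeze_account ⊃ escrow_report), the K-axiom yields O(escrow_report).
Applying K to premise 3 (O(escrow_report ⊃ sign_protocol)) and O(escrow_report) yields O(sign_protocol).
Premises 2, 6, 8, 9 do not contribute to this derivation.
Hence sign_protocol is obligatory.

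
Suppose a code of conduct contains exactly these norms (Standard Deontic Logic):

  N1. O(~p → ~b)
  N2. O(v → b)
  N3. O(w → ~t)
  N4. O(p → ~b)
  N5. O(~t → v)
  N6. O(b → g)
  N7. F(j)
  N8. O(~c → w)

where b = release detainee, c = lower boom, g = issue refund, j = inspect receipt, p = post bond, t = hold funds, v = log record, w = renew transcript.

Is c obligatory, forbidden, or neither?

Premises 1 and 4 cover both cases: O(~p → ~b) and O(p → ~b). Since ~p ∨ p is a tautology, O(~b) follows.
Premise 2, O(v → b), contraposes to O(~b → ~v); with O(~b) we get O(~v).
Premise 5 is O(~t → v); contrapositively O(~v → t). Since O(~v) holds, K gives O(t).
Premise 3, O(w → ~t), contraposes to O(t → ~w); with O(t) we get O(~w).
Premise 8 is O(~c → w); contrapositively O(~w → c). Since O(~w) holds, K gives O(c).
Premises 6, 7 do not contribute to this derivation.
Hence c is obligatory.

Obligatory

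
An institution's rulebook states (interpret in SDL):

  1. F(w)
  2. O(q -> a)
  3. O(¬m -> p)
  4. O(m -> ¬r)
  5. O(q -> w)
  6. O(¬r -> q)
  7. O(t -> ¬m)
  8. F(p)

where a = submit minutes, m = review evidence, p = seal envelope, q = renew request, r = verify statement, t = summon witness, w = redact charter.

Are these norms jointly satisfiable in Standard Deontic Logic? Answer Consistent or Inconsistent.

F(w) at premise 1 means O(¬w).
Premise 5 is O(q -> w); contrapositively O(¬w -> ¬q). Since O(¬w) holds, K gives O(¬q).
The contrapositive of premise 6 (O(¬r -> q)) is O(¬q -> r), and O(¬q) is already established, so O(r).
Premise 4, O(m -> ¬r), contraposes to O(r -> ¬m); with O(r) we get O(¬m).
From O(¬m) and premise 3, O(¬m -> p), we obtain O(p).
Yet premise 8 is F(p), i.e. O(¬p).
We now have both O(p) and O(¬p) — p is simultaneously obligatory and forbidden, violating the D-axiom.

Inconsistent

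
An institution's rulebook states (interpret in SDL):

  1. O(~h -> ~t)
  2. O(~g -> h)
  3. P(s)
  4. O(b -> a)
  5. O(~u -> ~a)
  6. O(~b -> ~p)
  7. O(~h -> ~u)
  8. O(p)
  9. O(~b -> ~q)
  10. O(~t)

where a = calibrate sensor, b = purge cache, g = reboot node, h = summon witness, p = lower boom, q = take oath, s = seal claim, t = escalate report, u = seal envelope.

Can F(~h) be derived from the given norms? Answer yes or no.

Yes

From premise 8 we have O(p).
The contrapositive of premise 6 (O(~b -> ~p)) is O(p -> b), and O(p) is already established, so O(b).
Applying K to premise 4 (O(b -> a)) and O(b) yields O(a).
Premise 5, O(~u -> ~a), contraposes to O(a -> u); with O(a) we get O(u).
Premise 7 is O(~h -> ~u); contrapositively O(u -> h). Since O(u) holds, K gives O(h).
Premises 1, 2, 3, 9, 10 do not contribute to this derivation.
So O(h) holds, i.e. F(~h). The claim follows.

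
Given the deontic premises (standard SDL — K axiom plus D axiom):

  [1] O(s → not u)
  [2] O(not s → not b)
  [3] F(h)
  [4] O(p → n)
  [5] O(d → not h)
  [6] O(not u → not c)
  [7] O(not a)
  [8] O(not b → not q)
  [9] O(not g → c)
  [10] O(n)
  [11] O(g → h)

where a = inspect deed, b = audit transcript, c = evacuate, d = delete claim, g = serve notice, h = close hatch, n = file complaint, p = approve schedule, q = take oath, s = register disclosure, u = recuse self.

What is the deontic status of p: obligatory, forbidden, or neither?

Premise 4 is O(p → n); even if O(n) held, inferring O(p) would be affirming the consequent — invalid.
No premise or chain of K-axiom applications forces O(p), and none forces O(not p). So p is neither obligatory nor forbidden under these norms.

Neither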